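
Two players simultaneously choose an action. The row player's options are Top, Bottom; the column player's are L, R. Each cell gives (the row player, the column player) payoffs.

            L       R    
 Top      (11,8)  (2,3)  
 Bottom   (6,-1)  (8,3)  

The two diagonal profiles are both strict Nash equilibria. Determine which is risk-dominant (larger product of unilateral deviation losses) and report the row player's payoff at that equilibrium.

At (Top, L): the row player loses 11 − 6 = 5 by deviating; the column player loses 8 − 3 = 5. Product = 5·5 = 25.
At (Bottom, R): the row player loses 8 − 2 = 6 by deviating; the column player loses 3 − (-1) = 4. Product = 6·4 = 24.
25 > 24, so (Top, L) is risk-dominant. The row player's payoff there is 11.

11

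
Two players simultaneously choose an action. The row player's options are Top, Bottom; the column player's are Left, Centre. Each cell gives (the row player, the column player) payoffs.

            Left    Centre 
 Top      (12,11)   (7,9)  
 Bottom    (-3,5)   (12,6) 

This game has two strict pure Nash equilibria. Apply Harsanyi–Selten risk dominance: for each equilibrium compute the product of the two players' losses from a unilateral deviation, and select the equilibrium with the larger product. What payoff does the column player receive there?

At (Top, Left): the row player loses 12 − (-3) = 15 by deviating; the column player loses 11 − 9 = 2. Product = 15·2 = 30.
At (Bottom, Centre): the row player loses 12 − 7 = 5 by deviating; the column player loses 6 − 5 = 1. Product = 5·1 = 5.
30 > 5, so (Top, Left) is risk-dominant. The column player's payoff there is 11.

11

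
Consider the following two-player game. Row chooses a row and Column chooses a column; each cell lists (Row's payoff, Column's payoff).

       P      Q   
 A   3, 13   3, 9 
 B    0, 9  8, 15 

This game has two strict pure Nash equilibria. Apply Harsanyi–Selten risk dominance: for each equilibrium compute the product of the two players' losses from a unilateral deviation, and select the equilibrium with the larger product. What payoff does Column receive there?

At (A, P): Row loses 3 − 0 = 3 by deviating; Column loses 13 − 9 = 4. Product = 3·4 = 12.
At (B, Q): Row loses 8 − 3 = 5 by deviating; Column loses 15 − 9 = 6. Product = 5·6 = 30.
30 > 12, so (B, Q) is risk-dominant. Column's payoff there is 15.

15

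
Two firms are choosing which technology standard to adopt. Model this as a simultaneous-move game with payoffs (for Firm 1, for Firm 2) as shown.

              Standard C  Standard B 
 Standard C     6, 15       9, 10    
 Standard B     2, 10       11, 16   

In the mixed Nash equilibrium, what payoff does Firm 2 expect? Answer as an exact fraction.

Firm 1 mixes with probability p on Standard C, chosen so Firm 2 is indifferent: 15p + 10(1−p) = 10p + 16(1−p) gives p = 6/11.
Firm 2's expected payoff is 15·6/11 + 10·5/11 = 140/11.

140/11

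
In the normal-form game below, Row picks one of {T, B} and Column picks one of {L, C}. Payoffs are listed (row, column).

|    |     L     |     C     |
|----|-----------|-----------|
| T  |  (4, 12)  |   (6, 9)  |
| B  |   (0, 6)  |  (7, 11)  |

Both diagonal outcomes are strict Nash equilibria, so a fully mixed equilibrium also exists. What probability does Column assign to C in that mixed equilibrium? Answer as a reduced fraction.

4/5

Column's mix q on L must make Row indifferent between T and B.
Row's payoff from T: 4q + 6(1−q). From B: 0q + 7(1−q).
Set equal: 4q = 1(1−q) → q = 1/5.
Probability on C is 1 − 1/5 = 4/5.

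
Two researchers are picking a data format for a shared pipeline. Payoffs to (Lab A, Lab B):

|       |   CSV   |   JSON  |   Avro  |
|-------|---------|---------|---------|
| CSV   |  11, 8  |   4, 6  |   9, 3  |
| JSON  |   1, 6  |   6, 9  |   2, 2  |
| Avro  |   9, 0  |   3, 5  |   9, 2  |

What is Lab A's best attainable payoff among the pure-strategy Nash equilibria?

11

Both CSV is a pure NE (Lab A: 11 ≥ 9; Lab B: 8 ≥ 6). Lab A gets 11.
Both JSON is a pure NE (Lab A: 6 ≥ 4; Lab B: 9 ≥ 6). Lab A gets 6.
Every other cell has a profitable deviation for at least one player. Highest of {11, 6} is 11.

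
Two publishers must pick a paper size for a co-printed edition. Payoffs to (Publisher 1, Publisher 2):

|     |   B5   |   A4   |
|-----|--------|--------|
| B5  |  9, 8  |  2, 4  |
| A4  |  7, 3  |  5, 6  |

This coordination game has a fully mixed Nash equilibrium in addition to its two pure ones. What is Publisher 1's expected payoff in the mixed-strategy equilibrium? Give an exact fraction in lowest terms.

Publisher 2 mixes with probability q on B5, chosen so Publisher 1 is indifferent: 9q + 2(1−q) = 7q + 5(1−q) gives q = 3/5.
Publisher 1's expected payoff (from either row, since indifferent) is 9·3/5 + 2·2/5 = 31/5.

31/5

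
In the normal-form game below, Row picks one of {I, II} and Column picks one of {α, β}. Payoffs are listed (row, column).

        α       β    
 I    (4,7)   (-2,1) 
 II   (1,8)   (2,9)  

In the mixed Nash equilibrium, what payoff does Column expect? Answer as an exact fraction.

55/7

Row mixes with probability p on I, chosen so Column is indifferent: 7p + 8(1−p) = 1p + 9(1−p) gives p = 1/7.
Column's expected payoff is 7·1/7 + 8·6/7 = 55/7.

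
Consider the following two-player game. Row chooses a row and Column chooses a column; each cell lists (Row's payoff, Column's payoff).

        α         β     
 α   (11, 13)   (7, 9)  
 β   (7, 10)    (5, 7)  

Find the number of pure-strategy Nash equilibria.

1

Both α: Row gets 11 (best alternative 7); Column gets 13 (best alternative 9). Neither deviates — NE.
Both β is not a NE: Row would switch to α (7 > 5).
No other cell survives both best-response checks, so there is 1 pure NE.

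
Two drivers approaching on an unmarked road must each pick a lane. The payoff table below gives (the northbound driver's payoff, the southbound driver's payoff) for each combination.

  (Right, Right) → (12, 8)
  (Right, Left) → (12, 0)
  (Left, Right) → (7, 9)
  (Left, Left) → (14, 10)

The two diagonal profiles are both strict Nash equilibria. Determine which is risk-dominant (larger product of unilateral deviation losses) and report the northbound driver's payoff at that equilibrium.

At both Right: the northbound driver loses 12 − 7 = 5 by deviating; the southbound driver loses 8 − 0 = 8. Product = 5·8 = 40.
At both Left: the northbound driver loses 14 − 12 = 2 by deviating; the southbound driver loses 10 − 9 = 1. Product = 2·1 = 2.
40 > 2, so both Right is risk-dominant. The northbound driver's payoff there is 12.

12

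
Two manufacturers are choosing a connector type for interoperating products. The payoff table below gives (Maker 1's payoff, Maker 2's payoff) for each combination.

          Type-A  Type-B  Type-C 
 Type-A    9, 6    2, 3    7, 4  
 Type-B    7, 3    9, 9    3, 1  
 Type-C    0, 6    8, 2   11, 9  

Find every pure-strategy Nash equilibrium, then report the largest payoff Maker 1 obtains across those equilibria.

11

Both Type-A is a pure NE (Maker 1: 9 ≥ 7; Maker 2: 6 ≥ 4). Maker 1 gets 9.
Both Type-B is a pure NE (Maker 1: 9 ≥ 8; Maker 2: 9 ≥ 3). Maker 1 gets 9.
Both Type-C is a pure NE (Maker 1: 11 ≥ 7; Maker 2: 9 ≥ 6). Maker 1 gets 11.
Every other cell has a profitable deviation for at least one player. Highest of {9, 9, 11} is 11.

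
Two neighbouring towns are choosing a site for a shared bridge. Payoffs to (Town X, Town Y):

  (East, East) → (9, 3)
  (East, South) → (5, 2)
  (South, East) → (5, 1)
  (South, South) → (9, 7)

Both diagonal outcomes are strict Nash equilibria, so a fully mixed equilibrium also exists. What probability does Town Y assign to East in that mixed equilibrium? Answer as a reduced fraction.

Town Y's mix q on East must make Town X indifferent between East and South.
Town X's payoff from East: 9q + 5(1−q). From South: 5q + 9(1−q).
Set equal: 4q = 4(1−q) → q = 4/8 = 1/2.

1/2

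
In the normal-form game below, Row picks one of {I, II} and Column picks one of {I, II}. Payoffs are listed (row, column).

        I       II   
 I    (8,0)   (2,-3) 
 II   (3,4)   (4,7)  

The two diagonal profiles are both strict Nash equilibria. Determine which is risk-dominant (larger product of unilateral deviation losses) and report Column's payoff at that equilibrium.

At both I: Row loses 8 − 3 = 5 by deviating; Column loses 0 − (-3) = 3. Product = 5·3 = 15.
At both II: Row loses 4 − 2 = 2 by deviating; Column loses 7 − 4 = 3. Product = 2·3 = 6.
15 > 6, so both I is risk-dominant. Column's payoff there is 0.

0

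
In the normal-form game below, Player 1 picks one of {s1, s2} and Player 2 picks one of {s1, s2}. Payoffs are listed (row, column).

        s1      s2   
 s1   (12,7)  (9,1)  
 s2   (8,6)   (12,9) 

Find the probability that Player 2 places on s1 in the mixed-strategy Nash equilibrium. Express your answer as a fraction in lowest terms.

3/7

Player 2's mix q on s1 must make Player 1 indifferent between s1 and s2.
Player 1's payoff from s1: 12q + 9(1−q). From s2: 8q + 12(1−q).
Set equal: 4q = 3(1−q) → q = 3/7.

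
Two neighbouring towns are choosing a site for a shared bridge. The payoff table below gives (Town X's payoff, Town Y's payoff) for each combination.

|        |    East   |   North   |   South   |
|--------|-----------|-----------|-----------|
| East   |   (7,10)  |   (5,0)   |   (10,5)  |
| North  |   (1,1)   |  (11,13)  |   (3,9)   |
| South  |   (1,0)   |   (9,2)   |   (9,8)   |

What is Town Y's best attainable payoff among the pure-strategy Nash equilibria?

13

Both East is a pure NE (Town X: 7 ≥ 1; Town Y: 10 ≥ 5). Town Y gets 10.
Both North is a pure NE (Town X: 11 ≥ 9; Town Y: 13 ≥ 9). Town Y gets 13.
Every other cell has a profitable deviation for at least one player. Highest of {10, 13} is 13.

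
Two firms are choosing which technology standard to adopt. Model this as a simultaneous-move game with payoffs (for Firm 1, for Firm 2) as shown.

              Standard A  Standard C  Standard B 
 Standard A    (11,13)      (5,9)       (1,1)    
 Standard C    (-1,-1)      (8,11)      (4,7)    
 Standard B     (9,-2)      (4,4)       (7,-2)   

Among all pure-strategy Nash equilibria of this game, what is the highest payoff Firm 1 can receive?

Both Standard A is a pure NE (Firm 1: 11 ≥ 9; Firm 2: 13 ≥ 9). Firm 1 gets 11.
Both Standard C is a pure NE (Firm 1: 8 ≥ 5; Firm 2: 11 ≥ 7). Firm 1 gets 8.
Every other cell has a profitable deviation for at least one player. Highest of {11, 8} is 11.

11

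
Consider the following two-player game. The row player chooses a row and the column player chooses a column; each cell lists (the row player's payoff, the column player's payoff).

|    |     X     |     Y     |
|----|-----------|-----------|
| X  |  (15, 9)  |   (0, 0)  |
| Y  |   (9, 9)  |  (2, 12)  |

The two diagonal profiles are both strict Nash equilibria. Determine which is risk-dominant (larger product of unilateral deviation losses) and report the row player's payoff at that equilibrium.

15

At both X: the row player loses 15 − 9 = 6 by deviating; the column player loses 9 − 0 = 9. Product = 6·9 = 54.
At both Y: the row player loses 2 − 0 = 2 by deviating; the column player loses 12 − 9 = 3. Product = 2·3 = 6.
54 > 6, so both X is risk-dominant. The row player's payoff there is 15.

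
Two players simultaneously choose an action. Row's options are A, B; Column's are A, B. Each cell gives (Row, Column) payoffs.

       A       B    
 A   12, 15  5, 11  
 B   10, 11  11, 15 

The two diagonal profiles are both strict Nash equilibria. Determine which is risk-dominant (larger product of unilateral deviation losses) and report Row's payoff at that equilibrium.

11

At both A: Row loses 12 − 10 = 2 by deviating; Column loses 15 − 11 = 4. Product = 2·4 = 8.
At both B: Row loses 11 − 5 = 6 by deviating; Column loses 15 − 11 = 4. Product = 6·4 = 24.
24 > 8, so both B is risk-dominant. Row's payoff there is 11.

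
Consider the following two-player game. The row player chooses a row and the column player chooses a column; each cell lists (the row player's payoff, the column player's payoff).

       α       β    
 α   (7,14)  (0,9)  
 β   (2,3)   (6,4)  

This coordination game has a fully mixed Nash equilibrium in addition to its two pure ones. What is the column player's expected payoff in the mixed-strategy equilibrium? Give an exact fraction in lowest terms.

29/6

The row player mixes with probability p on α, chosen so the column player is indifferent: 14p + 3(1−p) = 9p + 4(1−p) gives p = 1/6.
The column player's expected payoff is 14·1/6 + 3·5/6 = 29/6.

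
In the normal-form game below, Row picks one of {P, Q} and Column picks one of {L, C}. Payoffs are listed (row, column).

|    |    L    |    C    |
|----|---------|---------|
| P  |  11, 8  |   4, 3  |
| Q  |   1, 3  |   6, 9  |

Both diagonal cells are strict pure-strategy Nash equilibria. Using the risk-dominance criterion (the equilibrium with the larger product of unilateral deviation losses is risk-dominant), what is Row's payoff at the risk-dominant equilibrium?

At (P, L): Row loses 11 − 1 = 10 by deviating; Column loses 8 − 3 = 5. Product = 10·5 = 50.
At (Q, C): Row loses 6 − 4 = 2 by deviating; Column loses 9 − 3 = 6. Product = 2·6 = 12.
50 > 12, so (P, L) is risk-dominant. Row's payoff there is 11.

11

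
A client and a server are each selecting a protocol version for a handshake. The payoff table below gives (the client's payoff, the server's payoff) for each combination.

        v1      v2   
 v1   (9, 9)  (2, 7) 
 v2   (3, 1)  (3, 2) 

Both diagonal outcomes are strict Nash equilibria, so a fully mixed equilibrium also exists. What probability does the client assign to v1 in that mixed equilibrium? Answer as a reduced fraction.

1/3

The client's mix p on v1 must make the server indifferent between v1 and v2.
The server's payoff from v1: 9p + 1(1−p). From v2: 7p + 2(1−p).
Set equal: 2p = 1(1−p) → p = 1/3.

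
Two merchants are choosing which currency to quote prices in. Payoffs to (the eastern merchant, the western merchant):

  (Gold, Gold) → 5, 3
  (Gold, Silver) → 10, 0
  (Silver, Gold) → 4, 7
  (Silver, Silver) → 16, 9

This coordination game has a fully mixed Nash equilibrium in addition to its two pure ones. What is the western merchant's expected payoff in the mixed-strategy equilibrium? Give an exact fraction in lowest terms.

The eastern merchant mixes with probability p on Gold, chosen so the western merchant is indifferent: 3p + 7(1−p) = 0p + 9(1−p) gives p = 2/5.
The western merchant's expected payoff is 3·2/5 + 7·3/5 = 27/5.

27/5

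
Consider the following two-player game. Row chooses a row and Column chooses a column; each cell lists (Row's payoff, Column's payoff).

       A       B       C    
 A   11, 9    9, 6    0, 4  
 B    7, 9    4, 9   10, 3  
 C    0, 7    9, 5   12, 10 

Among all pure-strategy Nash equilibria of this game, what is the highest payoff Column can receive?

10

Both A is a pure NE (Row: 11 ≥ 7; Column: 9 ≥ 6). Column gets 9.
Both C is a pure NE (Row: 12 ≥ 10; Column: 10 ≥ 7). Column gets 10.
Every other cell has a profitable deviation for at least one player. Highest of {9, 10} is 10.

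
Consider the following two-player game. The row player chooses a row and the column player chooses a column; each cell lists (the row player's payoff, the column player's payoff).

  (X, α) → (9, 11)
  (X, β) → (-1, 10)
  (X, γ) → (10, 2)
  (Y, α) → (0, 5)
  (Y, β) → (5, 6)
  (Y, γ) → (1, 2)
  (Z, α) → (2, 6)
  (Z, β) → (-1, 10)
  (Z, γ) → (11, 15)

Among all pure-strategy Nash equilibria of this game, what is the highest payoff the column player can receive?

15

(X, α) is a pure NE (the row player: 9 ≥ 2; the column player: 11 ≥ 10). The column player gets 11.
(Y, β) is a pure NE (the row player: 5 ≥ -1; the column player: 6 ≥ 5). The column player gets 6.
(Z, γ) is a pure NE (the row player: 11 ≥ 10; the column player: 15 ≥ 10). The column player gets 15.
Every other cell has a profitable deviation for at least one player. Highest of {11, 6, 15} is 15.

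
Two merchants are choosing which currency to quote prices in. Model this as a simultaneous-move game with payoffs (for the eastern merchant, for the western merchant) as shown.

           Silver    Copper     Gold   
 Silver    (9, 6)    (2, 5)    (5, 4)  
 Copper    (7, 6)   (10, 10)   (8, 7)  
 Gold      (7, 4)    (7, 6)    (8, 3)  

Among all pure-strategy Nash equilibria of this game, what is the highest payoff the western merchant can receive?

Both Silver is a pure NE (the eastern merchant: 9 ≥ 7; the western merchant: 6 ≥ 5). The western merchant gets 6.
Both Copper is a pure NE (the eastern merchant: 10 ≥ 7; the western merchant: 10 ≥ 7). The western merchant gets 10.
Every other cell has a profitable deviation for at least one player. Highest of {6, 10} is 10.

10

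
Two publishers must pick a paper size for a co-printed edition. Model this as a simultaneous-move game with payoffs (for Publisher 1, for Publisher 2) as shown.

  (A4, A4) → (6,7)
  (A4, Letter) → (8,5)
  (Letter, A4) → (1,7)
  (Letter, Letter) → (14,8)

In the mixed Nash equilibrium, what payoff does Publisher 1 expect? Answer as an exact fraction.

Publisher 2 mixes with probability q on A4, chosen so Publisher 1 is indifferent: 6q + 8(1−q) = 1q + 14(1−q) gives q = 6/11.
Publisher 1's expected payoff (from either row, since indifferent) is 6·6/11 + 8·5/11 = 76/11.

76/11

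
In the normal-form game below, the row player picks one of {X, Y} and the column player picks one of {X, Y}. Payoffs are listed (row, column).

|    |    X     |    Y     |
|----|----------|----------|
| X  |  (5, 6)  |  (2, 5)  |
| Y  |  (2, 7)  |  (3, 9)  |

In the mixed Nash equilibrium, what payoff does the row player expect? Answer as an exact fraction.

The column player mixes with probability q on X, chosen so the row player is indifferent: 5q + 2(1−q) = 2q + 3(1−q) gives q = 1/4.
The row player's expected payoff (from either row, since indifferent) is 5·1/4 + 2·3/4 = 11/4.

11/4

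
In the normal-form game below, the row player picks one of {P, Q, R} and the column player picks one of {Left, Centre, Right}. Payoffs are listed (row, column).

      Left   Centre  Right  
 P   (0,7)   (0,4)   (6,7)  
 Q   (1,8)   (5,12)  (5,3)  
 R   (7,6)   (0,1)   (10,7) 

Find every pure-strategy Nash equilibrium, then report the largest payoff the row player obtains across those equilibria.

(Q, Centre) is a pure NE (the row player: 5 ≥ 0; the column player: 12 ≥ 8). The row player gets 5.
(R, Right) is a pure NE (the row player: 10 ≥ 6; the column player: 7 ≥ 6). The row player gets 10.
Every other cell has a profitable deviation for at least one player. Highest of {5, 10} is 10.

10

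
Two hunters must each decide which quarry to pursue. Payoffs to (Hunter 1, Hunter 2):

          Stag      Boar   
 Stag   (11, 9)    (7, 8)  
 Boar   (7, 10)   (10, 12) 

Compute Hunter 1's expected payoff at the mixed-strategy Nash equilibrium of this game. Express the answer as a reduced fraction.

Hunter 2 mixes with probability q on Stag, chosen so Hunter 1 is indifferent: 11q + 7(1−q) = 7q + 10(1−q) gives q = 3/7.
Hunter 1's expected payoff (from either row, since indifferent) is 11·3/7 + 7·4/7 = 61/7.

61/7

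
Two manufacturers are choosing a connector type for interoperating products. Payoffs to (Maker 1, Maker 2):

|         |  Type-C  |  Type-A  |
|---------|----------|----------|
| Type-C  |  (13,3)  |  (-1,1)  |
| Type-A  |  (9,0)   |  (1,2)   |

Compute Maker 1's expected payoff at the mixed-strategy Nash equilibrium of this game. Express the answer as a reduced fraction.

11/3

Maker 2 mixes with probability q on Type-C, chosen so Maker 1 is indifferent: 13q + (-1)(1−q) = 9q + 1(1−q) gives q = 1/3.
Maker 1's expected payoff (from either row, since indifferent) is 13·1/3 + (-1)·2/3 = 11/3.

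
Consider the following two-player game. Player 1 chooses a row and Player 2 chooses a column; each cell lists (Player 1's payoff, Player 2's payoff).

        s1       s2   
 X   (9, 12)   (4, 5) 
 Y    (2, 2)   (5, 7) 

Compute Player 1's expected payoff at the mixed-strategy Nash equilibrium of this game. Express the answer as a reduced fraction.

37/8

Player 2 mixes with probability q on s1, chosen so Player 1 is indifferent: 9q + 4(1−q) = 2q + 5(1−q) gives q = 1/8.
Player 1's expected payoff (from either row, since indifferent) is 9·1/8 + 4·7/8 = 37/8.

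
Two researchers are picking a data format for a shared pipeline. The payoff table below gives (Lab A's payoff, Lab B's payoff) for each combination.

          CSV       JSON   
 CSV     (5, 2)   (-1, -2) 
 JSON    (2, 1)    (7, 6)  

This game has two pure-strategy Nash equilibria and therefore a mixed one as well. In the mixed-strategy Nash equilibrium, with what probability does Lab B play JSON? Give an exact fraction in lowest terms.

Lab B's mix q on CSV must make Lab A indifferent between CSV and JSON.
Lab A's payoff from CSV: 5q + (-1)(1−q). From JSON: 2q + 7(1−q).
Set equal: 3q = 8(1−q) → q = 8/11.
Probability on JSON is 1 − 8/11 = 3/11.

3/11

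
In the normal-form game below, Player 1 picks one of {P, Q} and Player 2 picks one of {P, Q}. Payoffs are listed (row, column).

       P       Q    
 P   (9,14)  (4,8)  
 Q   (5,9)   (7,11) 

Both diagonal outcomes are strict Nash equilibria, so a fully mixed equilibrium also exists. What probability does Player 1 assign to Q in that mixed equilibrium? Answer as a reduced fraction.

3/4

Player 1's mix p on P must make Player 2 indifferent between P and Q.
Player 2's payoff from P: 14p + 9(1−p). From Q: 8p + 11(1−p).
Set equal: 6p = 2(1−p) → p = 2/8 = 1/4.
Probability on Q is 1 − 1/4 = 3/4.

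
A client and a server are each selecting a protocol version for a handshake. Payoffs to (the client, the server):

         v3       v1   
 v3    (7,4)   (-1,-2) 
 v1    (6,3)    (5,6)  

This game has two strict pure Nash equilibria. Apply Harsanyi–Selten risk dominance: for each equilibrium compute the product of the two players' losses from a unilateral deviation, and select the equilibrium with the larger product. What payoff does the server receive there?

At both v3: the client loses 7 − 6 = 1 by deviating; the server loses 4 − (-2) = 6. Product = 1·6 = 6.
At both v1: the client loses 5 − (-1) = 6 by deviating; the server loses 6 − 3 = 3. Product = 6·3 = 18.
18 > 6, so both v1 is risk-dominant. The server's payoff there is 6.

6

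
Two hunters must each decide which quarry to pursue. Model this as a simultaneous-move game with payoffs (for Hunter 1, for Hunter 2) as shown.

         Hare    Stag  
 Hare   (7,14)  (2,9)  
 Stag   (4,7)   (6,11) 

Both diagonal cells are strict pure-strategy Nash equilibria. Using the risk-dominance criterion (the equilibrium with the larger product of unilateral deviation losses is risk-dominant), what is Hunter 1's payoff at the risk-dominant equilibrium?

6

At both Hare: Hunter 1 loses 7 − 4 = 3 by deviating; Hunter 2 loses 14 − 9 = 5. Product = 3·5 = 15.
At both Stag: Hunter 1 loses 6 − 2 = 4 by deviating; Hunter 2 loses 11 − 7 = 4. Product = 4·4 = 16.
16 > 15, so both Stag is risk-dominant. Hunter 1's payoff there is 6.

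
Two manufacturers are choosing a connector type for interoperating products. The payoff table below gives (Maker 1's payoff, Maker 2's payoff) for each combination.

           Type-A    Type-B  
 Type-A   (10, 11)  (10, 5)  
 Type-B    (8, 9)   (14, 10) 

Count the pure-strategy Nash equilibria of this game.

2

Both Type-A: Maker 1 gets 10 (best alternative 8); Maker 2 gets 11 (best alternative 5). Neither deviates — NE.
Both Type-B: Maker 1 gets 14 (best alternative 10); Maker 2 gets 10 (best alternative 9). Neither deviates — NE.
(Type-A, Type-B) is not a NE: Maker 1 would switch to Type-B (14 > 10).
No other cell survives both best-response checks, so there are 2 pure NE.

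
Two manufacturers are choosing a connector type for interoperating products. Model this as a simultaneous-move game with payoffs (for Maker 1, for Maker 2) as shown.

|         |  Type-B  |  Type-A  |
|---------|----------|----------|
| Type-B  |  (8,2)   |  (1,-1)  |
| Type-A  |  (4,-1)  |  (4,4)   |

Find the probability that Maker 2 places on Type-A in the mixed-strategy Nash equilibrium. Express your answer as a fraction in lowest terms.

Maker 2's mix q on Type-B must make Maker 1 indifferent between Type-B and Type-A.
Maker 1's payoff from Type-B: 8q + 1(1−q). From Type-A: 4q + 4(1−q).
Set equal: 4q = 3(1−q) → q = 3/7.
Probability on Type-A is 1 − 3/7 = 4/7.

4/7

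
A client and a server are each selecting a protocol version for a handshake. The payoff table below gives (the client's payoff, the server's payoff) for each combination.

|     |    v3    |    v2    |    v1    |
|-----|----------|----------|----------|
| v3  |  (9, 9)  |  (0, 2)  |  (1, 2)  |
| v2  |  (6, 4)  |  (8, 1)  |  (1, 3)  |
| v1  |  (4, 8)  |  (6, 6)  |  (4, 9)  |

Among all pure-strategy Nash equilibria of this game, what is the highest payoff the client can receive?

Both v3 is a pure NE (the client: 9 ≥ 6; the server: 9 ≥ 2). The client gets 9.
Both v1 is a pure NE (the client: 4 ≥ 1; the server: 9 ≥ 8). The client gets 4.
Every other cell has a profitable deviation for at least one player. Highest of {9, 4} is 9.

9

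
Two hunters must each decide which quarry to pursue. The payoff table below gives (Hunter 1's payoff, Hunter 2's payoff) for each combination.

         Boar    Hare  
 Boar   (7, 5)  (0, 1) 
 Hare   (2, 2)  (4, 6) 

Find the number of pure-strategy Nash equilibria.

2

Both Boar: Hunter 1 gets 7 (best alternative 2); Hunter 2 gets 5 (best alternative 1). Neither deviates — NE.
Both Hare: Hunter 1 gets 4 (best alternative 0); Hunter 2 gets 6 (best alternative 2). Neither deviates — NE.
(Hare, Boar) is not a NE: Hunter 1 would switch to Boar (7 > 2).
No other cell survives both best-response checks, so there are 2 pure NE.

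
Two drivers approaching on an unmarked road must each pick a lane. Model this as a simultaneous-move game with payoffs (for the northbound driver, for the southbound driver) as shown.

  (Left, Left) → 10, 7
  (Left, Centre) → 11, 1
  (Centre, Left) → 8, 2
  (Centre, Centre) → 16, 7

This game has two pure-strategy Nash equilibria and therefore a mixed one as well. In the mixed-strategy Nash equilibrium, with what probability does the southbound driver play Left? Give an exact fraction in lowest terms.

5/7

The southbound driver's mix q on Left must make the northbound driver indifferent between Left and Centre.
The northbound driver's payoff from Left: 10q + 11(1−q). From Centre: 8q + 16(1−q).
Set equal: 2q = 5(1−q) → q = 5/7.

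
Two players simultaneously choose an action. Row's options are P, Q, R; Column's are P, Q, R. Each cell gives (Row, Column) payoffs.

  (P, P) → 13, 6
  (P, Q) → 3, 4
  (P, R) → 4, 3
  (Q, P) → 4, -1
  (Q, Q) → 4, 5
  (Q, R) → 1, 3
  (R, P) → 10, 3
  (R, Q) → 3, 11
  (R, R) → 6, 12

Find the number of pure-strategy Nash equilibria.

3

Both P: Row gets 13 (best alternative 10); Column gets 6 (best alternative 4). Neither deviates — NE.
Both Q: Row gets 4 (best alternative 3); Column gets 5 (best alternative 3). Neither deviates — NE.
Both R: Row gets 6 (best alternative 4); Column gets 12 (best alternative 11). Neither deviates — NE.
(Q, P) is not a NE: Row would switch to P (13 > 4).
No other cell survives both best-response checks, so there are 3 pure NE.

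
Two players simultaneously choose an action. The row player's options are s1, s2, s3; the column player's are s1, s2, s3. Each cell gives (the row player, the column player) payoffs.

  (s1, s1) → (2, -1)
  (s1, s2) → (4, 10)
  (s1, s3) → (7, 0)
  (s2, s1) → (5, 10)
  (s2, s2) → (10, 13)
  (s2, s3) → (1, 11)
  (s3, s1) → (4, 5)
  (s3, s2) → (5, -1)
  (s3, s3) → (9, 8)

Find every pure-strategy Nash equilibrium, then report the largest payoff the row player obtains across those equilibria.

Both s2 is a pure NE (the row player: 10 ≥ 5; the column player: 13 ≥ 11). The row player gets 10.
Both s3 is a pure NE (the row player: 9 ≥ 7; the column player: 8 ≥ 5). The row player gets 9.
Every other cell has a profitable deviation for at least one player. Highest of {10, 9} is 10.

10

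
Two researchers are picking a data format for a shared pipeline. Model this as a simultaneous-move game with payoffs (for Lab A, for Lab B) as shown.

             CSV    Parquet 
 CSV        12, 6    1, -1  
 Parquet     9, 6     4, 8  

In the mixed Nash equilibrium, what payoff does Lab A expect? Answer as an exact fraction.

Lab B mixes with probability q on CSV, chosen so Lab A is indifferent: 12q + 1(1−q) = 9q + 4(1−q) gives q = 1/2.
Lab A's expected payoff (from either row, since indifferent) is 12·1/2 + 1·1/2 = 13/2.

13/2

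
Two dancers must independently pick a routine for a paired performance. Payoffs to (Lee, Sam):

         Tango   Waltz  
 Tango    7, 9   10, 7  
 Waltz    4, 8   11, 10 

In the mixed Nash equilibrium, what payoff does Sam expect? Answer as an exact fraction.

Lee mixes with probability p on Tango, chosen so Sam is indifferent: 9p + 8(1−p) = 7p + 10(1−p) gives p = 1/2.
Sam's expected payoff is 9·1/2 + 8·1/2 = 17/2.

17/2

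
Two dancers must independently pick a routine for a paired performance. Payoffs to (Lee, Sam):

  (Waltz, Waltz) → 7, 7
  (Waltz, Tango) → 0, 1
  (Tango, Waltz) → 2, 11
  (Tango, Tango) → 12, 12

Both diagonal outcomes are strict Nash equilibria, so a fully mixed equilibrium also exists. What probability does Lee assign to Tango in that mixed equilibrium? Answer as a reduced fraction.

Lee's mix p on Waltz must make Sam indifferent between Waltz and Tango.
Sam's payoff from Waltz: 7p + 11(1−p). From Tango: 1p + 12(1−p).
Set equal: 6p = 1(1−p) → p = 1/7.
Probability on Tango is 1 − 1/7 = 6/7.

6/7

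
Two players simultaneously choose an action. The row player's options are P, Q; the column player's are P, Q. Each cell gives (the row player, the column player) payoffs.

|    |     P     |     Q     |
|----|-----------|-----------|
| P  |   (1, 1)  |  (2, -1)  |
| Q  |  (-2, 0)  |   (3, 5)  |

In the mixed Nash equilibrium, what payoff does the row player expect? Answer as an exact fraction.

The column player mixes with probability q on P, chosen so the row player is indifferent: 1q + 2(1−q) = (-2)q + 3(1−q) gives q = 1/4.
The row player's expected payoff (from either row, since indifferent) is 1·1/4 + 2·3/4 = 7/4.

7/4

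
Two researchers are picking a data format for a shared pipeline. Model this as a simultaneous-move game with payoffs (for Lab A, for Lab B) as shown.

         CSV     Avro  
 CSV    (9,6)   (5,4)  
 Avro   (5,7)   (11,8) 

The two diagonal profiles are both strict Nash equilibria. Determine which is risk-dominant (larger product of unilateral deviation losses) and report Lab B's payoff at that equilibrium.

6

At both CSV: Lab A loses 9 − 5 = 4 by deviating; Lab B loses 6 − 4 = 2. Product = 4·2 = 8.
At both Avro: Lab A loses 11 − 5 = 6 by deviating; Lab B loses 8 − 7 = 1. Product = 6·1 = 6.
8 > 6, so both CSV is risk-dominant. Lab B's payoff there is 6.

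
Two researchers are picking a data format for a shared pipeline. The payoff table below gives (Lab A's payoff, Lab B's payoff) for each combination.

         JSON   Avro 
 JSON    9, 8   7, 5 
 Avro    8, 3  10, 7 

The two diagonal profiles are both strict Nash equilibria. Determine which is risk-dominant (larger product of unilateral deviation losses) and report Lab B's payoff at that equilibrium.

At both JSON: Lab A loses 9 − 8 = 1 by deviating; Lab B loses 8 − 5 = 3. Product = 1·3 = 3.
At both Avro: Lab A loses 10 − 7 = 3 by deviating; Lab B loses 7 − 3 = 4. Product = 3·4 = 12.
12 > 3, so both Avro is risk-dominant. Lab B's payoff there is 7.

7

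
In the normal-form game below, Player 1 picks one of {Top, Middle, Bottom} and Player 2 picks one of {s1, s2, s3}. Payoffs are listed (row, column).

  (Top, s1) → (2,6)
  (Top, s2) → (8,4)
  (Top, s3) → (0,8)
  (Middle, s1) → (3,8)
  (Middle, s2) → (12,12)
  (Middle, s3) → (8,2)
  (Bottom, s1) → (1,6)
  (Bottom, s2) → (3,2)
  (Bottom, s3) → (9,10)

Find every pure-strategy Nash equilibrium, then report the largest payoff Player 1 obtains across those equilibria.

(Middle, s2) is a pure NE (Player 1: 12 ≥ 8; Player 2: 12 ≥ 8). Player 1 gets 12.
(Bottom, s3) is a pure NE (Player 1: 9 ≥ 8; Player 2: 10 ≥ 6). Player 1 gets 9.
Every other cell has a profitable deviation for at least one player. Highest of {12, 9} is 12.

12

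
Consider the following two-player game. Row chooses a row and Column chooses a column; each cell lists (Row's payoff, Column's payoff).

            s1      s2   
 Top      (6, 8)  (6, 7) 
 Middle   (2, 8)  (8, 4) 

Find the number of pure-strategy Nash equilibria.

1

(Top, s1): Row gets 6 (best alternative 2); Column gets 8 (best alternative 7). Neither deviates — NE.
(Middle, s2) is not a NE: Column would switch to s1 (8 > 4).
No other cell survives both best-response checks, so there is 1 pure NE.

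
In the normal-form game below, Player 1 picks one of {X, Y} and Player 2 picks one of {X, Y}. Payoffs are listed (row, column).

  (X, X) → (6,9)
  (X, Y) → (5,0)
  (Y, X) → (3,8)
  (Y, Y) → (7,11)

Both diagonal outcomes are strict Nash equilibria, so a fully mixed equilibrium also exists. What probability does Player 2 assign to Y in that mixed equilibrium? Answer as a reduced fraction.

Player 2's mix q on X must make Player 1 indifferent between X and Y.
Player 1's payoff from X: 6q + 5(1−q). From Y: 3q + 7(1−q).
Set equal: 3q = 2(1−q) → q = 2/5.
Probability on Y is 1 − 2/5 = 3/5.

3/5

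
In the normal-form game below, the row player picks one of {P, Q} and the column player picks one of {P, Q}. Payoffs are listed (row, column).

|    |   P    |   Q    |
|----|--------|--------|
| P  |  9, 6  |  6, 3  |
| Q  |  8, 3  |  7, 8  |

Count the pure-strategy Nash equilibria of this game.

Both P: the row player gets 9 (best alternative 8); the column player gets 6 (best alternative 3). Neither deviates — NE.
Both Q: the row player gets 7 (best alternative 6); the column player gets 8 (best alternative 3). Neither deviates — NE.
(P, Q) is not a NE: the row player would switch to Q (7 > 6).
No other cell survives both best-response checks, so there are 2 pure NE.

2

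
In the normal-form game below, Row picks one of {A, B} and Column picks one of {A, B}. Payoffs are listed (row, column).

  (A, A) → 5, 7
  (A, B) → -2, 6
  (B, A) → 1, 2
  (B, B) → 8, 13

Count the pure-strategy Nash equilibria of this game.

Both A: Row gets 5 (best alternative 1); Column gets 7 (best alternative 6). Neither deviates — NE.
Both B: Row gets 8 (best alternative -2); Column gets 13 (best alternative 2). Neither deviates — NE.
(B, A) is not a NE: Row would switch to A (5 > 1).
No other cell survives both best-response checks, so there are 2 pure NE.

2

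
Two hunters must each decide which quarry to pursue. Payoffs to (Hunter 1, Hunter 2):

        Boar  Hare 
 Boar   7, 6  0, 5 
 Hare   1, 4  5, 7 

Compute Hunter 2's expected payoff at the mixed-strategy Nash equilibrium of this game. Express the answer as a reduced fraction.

11/2

Hunter 1 mixes with probability p on Boar, chosen so Hunter 2 is indifferent: 6p + 4(1−p) = 5p + 7(1−p) gives p = 3/4.
Hunter 2's expected payoff is 6·3/4 + 4·1/4 = 11/2.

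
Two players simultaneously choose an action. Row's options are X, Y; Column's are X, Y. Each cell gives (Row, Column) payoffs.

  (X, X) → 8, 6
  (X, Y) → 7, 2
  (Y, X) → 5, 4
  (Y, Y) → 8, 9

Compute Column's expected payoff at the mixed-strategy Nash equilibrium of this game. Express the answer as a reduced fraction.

46/9

Row mixes with probability p on X, chosen so Column is indifferent: 6p + 4(1−p) = 2p + 9(1−p) gives p = 5/9.
Column's expected payoff is 6·5/9 + 4·4/9 = 46/9.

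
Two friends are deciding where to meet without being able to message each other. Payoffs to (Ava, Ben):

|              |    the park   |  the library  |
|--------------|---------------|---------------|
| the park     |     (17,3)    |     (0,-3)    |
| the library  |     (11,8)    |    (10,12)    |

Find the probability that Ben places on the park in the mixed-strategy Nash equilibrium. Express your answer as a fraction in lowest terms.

5/8

Ben's mix q on the park must make Ava indifferent between the park and the library.
Ava's payoff from the park: 17q + 0(1−q). From the library: 11q + 10(1−q).
Set equal: 6q = 10(1−q) → q = 10/16 = 5/8.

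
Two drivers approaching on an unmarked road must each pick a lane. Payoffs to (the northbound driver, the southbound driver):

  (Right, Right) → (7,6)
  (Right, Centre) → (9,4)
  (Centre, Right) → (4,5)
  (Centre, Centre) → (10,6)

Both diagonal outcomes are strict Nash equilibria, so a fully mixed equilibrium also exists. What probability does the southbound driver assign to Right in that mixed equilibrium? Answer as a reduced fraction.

1/4

The southbound driver's mix q on Right must make the northbound driver indifferent between Right and Centre.
The northbound driver's payoff from Right: 7q + 9(1−q). From Centre: 4q + 10(1−q).
Set equal: 3q = 1(1−q) → q = 1/4.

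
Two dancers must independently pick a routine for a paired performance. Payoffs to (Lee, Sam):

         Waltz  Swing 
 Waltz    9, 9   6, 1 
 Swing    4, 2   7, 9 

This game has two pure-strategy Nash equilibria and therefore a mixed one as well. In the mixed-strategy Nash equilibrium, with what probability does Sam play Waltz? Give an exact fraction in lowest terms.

Sam's mix q on Waltz must make Lee indifferent between Waltz and Swing.
Lee's payoff from Waltz: 9q + 6(1−q). From Swing: 4q + 7(1−q).
Set equal: 5q = 1(1−q) → q = 1/6.

1/6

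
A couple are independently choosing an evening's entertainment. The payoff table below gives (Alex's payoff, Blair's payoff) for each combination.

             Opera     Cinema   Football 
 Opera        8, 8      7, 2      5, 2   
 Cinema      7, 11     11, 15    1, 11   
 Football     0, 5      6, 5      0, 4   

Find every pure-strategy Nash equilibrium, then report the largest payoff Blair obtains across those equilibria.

15

Both Opera is a pure NE (Alex: 8 ≥ 7; Blair: 8 ≥ 2). Blair gets 8.
Both Cinema is a pure NE (Alex: 11 ≥ 7; Blair: 15 ≥ 11). Blair gets 15.
Every other cell has a profitable deviation for at least one player. Highest of {8, 15} is 15.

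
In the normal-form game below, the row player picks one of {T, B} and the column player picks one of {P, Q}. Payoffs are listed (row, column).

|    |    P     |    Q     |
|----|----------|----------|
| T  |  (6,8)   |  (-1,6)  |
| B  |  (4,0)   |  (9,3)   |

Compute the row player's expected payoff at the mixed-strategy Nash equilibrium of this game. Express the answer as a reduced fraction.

29/6

The column player mixes with probability q on P, chosen so the row player is indifferent: 6q + (-1)(1−q) = 4q + 9(1−q) gives q = 5/6.
The row player's expected payoff (from either row, since indifferent) is 6·5/6 + (-1)·1/6 = 29/6.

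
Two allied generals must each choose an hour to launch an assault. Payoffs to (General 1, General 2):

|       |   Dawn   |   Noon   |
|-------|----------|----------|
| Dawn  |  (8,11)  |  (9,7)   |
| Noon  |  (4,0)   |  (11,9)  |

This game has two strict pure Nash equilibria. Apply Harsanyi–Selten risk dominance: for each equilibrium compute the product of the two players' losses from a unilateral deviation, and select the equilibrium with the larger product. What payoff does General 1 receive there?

11

At both Dawn: General 1 loses 8 − 4 = 4 by deviating; General 2 loses 11 − 7 = 4. Product = 4·4 = 16.
At both Noon: General 1 loses 11 − 9 = 2 by deviating; General 2 loses 9 − 0 = 9. Product = 2·9 = 18.
18 > 16, so both Noon is risk-dominant. General 1's payoff there is 11.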